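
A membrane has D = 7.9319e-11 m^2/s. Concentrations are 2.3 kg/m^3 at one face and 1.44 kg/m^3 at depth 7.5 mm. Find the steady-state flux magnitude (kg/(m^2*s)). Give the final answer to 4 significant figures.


J = -D * (dC/dx) = D * (C1 - C2) / dx
J = 7.9319e-11 * (2.3 - 1.44) / 7.5e-03
J = 9.095e-09 kg/(m^2*s)


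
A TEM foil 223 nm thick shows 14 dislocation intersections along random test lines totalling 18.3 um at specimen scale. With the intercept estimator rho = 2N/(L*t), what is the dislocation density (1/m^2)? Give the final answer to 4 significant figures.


rho = 2N / (L * t)
L = 18.3 um = 1.83e-05 m, t = 223 nm = 2.23e-07 m
rho = 2 * 14 / (1.83e-05 * 2.23e-07)
rho = 6.861e+12 1/m^2


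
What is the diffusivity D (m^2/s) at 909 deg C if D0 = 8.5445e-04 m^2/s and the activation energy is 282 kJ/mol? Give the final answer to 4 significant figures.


D = D0 * exp(-Qd / (R*T))
T = 1182.15 K
D = 8.5445e-04 * exp(-282e3 / (8.314 * 1182.15))
D = 2.956e-16 m^2/s


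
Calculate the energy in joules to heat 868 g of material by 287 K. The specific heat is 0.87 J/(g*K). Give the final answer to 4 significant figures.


Q = m * cp * dT
Q = 868 * 0.87 * 287
Q = 216700 J


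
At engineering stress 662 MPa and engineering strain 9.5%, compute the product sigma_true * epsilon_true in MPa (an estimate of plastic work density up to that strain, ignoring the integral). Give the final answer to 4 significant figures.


sigma_true = sigma_eng * (1 + epsilon_eng)
sigma_true = 662 * (1 + 0.095) = 724.89 MPa
epsilon_true = ln(1 + epsilon_eng)
epsilon_true = ln(1 + 0.095) = 0.0907544
sigma_true * epsilon_true = 724.89 * 0.0907544 = 65.79 MPa


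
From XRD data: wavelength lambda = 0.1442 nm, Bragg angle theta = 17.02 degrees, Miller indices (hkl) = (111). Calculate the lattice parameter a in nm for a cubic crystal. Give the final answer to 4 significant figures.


d = lambda / (2*sin(theta))
d = 0.1442 / (2*sin(17.02 deg))
d = 0.246323 nm
a = d * sqrt(h^2+k^2+l^2) = 0.246323 * sqrt(3)
a = 0.4266 nm


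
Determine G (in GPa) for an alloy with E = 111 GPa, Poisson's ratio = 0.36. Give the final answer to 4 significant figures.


G = E / (2*(1+nu))
G = 111 / (2*(1+0.36))
G = 40.81 GPa


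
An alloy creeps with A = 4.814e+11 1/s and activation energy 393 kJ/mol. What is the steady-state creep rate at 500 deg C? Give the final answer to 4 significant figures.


rate = A * exp(-Q / (R*T))
T = 500 + 273.15 = 773.15 K
rate = 4.814e+11 * exp(-393e3 / (8.314 * 773.15))
rate = 1.349e-15 1/s


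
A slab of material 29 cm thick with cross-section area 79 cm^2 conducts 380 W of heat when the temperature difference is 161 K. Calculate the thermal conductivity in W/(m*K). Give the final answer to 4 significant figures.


k = Q*L / (A*dT)
L = 0.29 m, A = 7.9e-03 m^2
k = 380 * 0.29 / (7.9e-03 * 161)
k = 86.64 W/(m*K)


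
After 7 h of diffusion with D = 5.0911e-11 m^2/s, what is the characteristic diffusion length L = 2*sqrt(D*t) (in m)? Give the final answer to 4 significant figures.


t = 7 hr = 25200 s
Diffusion length = 2*sqrt(D*t)
= 2*sqrt(5.0911e-11 * 25200)
= 2.265e-03 m


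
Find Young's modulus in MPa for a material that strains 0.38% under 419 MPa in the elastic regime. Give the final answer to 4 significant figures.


E = sigma / epsilon
epsilon = 0.38% = 3.8e-03
E = 419 / 3.8e-03
E = 110300 MPa


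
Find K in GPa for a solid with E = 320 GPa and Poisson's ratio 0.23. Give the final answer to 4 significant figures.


K = E / (3*(1-2*nu))
K = 320 / (3*(1-2*0.23))
K = 197.5 GPa


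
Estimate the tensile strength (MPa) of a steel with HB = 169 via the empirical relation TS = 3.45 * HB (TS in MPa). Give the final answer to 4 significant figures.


TS (MPa) = 3.45 * HB
TS = 3.45 * 169
TS = 583.1 MPa


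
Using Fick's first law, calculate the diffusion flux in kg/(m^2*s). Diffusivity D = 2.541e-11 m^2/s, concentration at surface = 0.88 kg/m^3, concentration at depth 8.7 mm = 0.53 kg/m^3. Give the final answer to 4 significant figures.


J = -D * (dC/dx) = D * (C1 - C2) / dx
J = 2.541e-11 * (0.88 - 0.53) / 8.7e-03
J = 1.022e-09 kg/(m^2*s)


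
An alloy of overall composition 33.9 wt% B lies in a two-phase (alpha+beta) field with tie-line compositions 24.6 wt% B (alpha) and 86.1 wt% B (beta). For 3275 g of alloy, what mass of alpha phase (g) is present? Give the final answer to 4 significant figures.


f_alpha = (C_beta - C0) / (C_beta - C_alpha)
f_alpha = (86.1 - 33.9) / (86.1 - 24.6) = 0.84878
m_alpha = f_alpha * m_total = 0.84878 * 3275 = 2780 g


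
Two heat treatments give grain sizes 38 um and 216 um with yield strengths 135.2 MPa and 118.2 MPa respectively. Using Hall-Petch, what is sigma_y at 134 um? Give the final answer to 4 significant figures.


sigma_y = sigma0 + k / sqrt(d)
1/sqrt(d1) = 1/sqrt(3.8e-05) = 162.221;  1/sqrt(d2) = 68.0414
k = (sigma1 - sigma2) / (1/sqrt(d1) - 1/sqrt(d2)) = (135.2 - 118.2) / (162.221 - 68.0414) = 0.180505 MPa*m^0.5
sigma0 = sigma1 - k/sqrt(d1) = 135.2 - 0.180505*162.221 = 105.918 MPa
sigma_y(d3) = 105.918 + 0.180505 / sqrt(1.34e-04) = 121.5 MPa


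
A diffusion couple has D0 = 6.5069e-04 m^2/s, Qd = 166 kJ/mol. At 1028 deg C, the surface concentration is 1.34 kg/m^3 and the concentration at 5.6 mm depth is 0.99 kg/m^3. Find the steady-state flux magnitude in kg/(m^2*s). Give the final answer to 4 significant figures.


Step 1: D = D0 * exp(-Qd/(R*T))
T = 1028 + 273.15 = 1301.15 K
D = 6.5069e-04 * exp(-166e3 / (8.314 * 1301.15)) = 1.40951e-10 m^2/s
Step 2: J = D * (C1 - C2) / dx
J = 1.40951e-10 * (1.34 - 0.99) / 5.6e-03
J = 8.809e-09 kg/(m^2*s)


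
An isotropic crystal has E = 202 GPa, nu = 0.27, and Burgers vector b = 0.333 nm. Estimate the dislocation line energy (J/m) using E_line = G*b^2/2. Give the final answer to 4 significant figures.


Step 1: G = E / (2*(1+nu))
G = 202 / (2*(1+0.27)) = 79.5276 GPa = 7.95276e+10 Pa
Step 2: E_line = G*b^2/2
b = 0.333 nm = 3.33e-10 m
E_line = 0.5 * 7.95276e+10 * (3.33e-10)^2 = 4.409e-09 J/m


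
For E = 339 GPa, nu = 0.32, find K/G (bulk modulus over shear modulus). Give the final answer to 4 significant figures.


G = E / (2*(1+nu))
G = 339 / (2*(1+0.32)) = 128.409 GPa
K = E / (3*(1-2*nu))
K = 339 / (3*(1-2*0.32)) = 313.889 GPa
K/G = 313.889 / 128.409 = 2.444


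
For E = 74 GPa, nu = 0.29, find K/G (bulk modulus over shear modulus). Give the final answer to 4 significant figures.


G = E / (2*(1+nu))
G = 74 / (2*(1+0.29)) = 28.6822 GPa
K = E / (3*(1-2*nu))
K = 74 / (3*(1-2*0.29)) = 58.7302 GPa
K/G = 58.7302 / 28.6822 = 2.048


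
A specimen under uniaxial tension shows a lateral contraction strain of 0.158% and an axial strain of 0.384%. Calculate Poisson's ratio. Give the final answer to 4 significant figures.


nu = -epsilon_lat / epsilon_axial
Lateral strain is contraction (negative), so using magnitudes:
nu = 0.158 / 0.384
nu = 0.4115


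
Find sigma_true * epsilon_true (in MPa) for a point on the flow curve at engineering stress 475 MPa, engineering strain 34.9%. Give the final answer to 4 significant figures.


sigma_true = sigma_eng * (1 + epsilon_eng)
sigma_true = 475 * (1 + 0.349) = 640.775 MPa
epsilon_true = ln(1 + epsilon_eng)
epsilon_true = ln(1 + 0.349) = 0.299364
sigma_true * epsilon_true = 640.775 * 0.299364 = 191.8 MPa


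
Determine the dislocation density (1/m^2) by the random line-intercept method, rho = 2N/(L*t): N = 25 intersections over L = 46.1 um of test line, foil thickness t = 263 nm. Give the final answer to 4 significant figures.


rho = 2N / (L * t)
L = 46.1 um = 4.61e-05 m, t = 263 nm = 2.63e-07 m
rho = 2 * 25 / (4.61e-05 * 2.63e-07)
rho = 4.124e+12 1/m^2


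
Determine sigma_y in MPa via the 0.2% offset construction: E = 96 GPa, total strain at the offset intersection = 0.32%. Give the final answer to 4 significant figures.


Offset strain = 0.002
Elastic strain at yield = total_strain - offset = 3.2e-03 - 0.002 = 1.2e-03
sigma_y = E * elastic_strain = 96000 * 1.2e-03
sigma_y = 115.2 MPa


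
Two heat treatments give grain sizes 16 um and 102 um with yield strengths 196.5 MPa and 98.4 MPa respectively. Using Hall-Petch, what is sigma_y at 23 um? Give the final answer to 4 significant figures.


sigma_y = sigma0 + k / sqrt(d)
1/sqrt(d1) = 1/sqrt(1.6e-05) = 250;  1/sqrt(d2) = 99.0148
k = (sigma1 - sigma2) / (1/sqrt(d1) - 1/sqrt(d2)) = (196.5 - 98.4) / (250 - 99.0148) = 0.649732 MPa*m^0.5
sigma0 = sigma1 - k/sqrt(d1) = 196.5 - 0.649732*250 = 34.0669 MPa
sigma_y(d3) = 34.0669 + 0.649732 / sqrt(2.3e-05) = 169.5 MPa


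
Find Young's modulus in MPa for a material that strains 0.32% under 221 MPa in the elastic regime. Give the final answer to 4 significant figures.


E = sigma / epsilon
epsilon = 0.32% = 3.2e-03
E = 221 / 3.2e-03
E = 69060 MPa


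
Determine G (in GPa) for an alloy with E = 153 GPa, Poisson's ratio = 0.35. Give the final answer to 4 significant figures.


G = E / (2*(1+nu))
G = 153 / (2*(1+0.35))
G = 56.67 GPa


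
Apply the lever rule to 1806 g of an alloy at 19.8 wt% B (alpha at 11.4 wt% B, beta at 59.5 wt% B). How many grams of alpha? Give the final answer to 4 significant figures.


f_alpha = (C_beta - C0) / (C_beta - C_alpha)
f_alpha = (59.5 - 19.8) / (59.5 - 11.4) = 0.825364
m_alpha = f_alpha * m_total = 0.825364 * 1806 = 1491 g


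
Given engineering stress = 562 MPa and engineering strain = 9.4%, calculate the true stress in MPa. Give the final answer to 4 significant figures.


sigma_true = sigma_eng * (1 + epsilon_eng)
sigma_true = 562 * (1 + 0.094)
sigma_true = 614.8 MPa


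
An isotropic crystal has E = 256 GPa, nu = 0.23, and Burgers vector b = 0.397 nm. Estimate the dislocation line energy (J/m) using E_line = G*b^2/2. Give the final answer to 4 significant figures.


Step 1: G = E / (2*(1+nu))
G = 256 / (2*(1+0.23)) = 104.065 GPa = 1.04065e+11 Pa
Step 2: E_line = G*b^2/2
b = 0.397 nm = 3.97e-10 m
E_line = 0.5 * 1.04065e+11 * (3.97e-10)^2 = 8.201e-09 J/m


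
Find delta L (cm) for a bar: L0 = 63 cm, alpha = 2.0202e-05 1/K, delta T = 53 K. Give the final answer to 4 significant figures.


dL = L0 * alpha * dT
dL = 63 * 2.0202e-05 * 53
dL = 0.06745 cm


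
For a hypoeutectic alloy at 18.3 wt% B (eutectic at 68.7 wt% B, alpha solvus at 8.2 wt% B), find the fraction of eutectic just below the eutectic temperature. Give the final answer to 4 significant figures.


f_primary = (C_e - C0) / (C_e - C_alpha_max)
f_primary = (68.7 - 18.3) / (68.7 - 8.2)
f_primary = 0.833058
f_eutectic = 1 - 0.833058 = 0.1669


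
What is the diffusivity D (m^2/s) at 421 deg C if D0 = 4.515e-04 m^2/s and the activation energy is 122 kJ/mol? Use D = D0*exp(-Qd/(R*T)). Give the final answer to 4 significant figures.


D = D0 * exp(-Qd / (R*T))
T = 694.15 K
D = 4.515e-04 * exp(-122e3 / (8.314 * 694.15))
D = 2.978e-13 m^2/s


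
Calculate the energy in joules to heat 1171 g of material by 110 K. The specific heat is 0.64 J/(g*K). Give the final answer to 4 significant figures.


Q = m * cp * dT
Q = 1171 * 0.64 * 110
Q = 82440 J


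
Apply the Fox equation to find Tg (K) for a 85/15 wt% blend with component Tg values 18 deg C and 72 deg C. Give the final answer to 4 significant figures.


1/Tg = w1/Tg1 + w2/Tg2 (in Kelvin)
Tg1 = 291.15 K, Tg2 = 345.15 K
1/Tg = 0.85/291.15 + 0.15/345.15
Tg = 298.1 K


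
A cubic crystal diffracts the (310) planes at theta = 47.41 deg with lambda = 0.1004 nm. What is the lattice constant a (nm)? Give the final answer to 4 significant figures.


d = lambda / (2*sin(theta))
d = 0.1004 / (2*sin(47.41 deg))
d = 0.0681866 nm
a = d * sqrt(h^2+k^2+l^2) = 0.0681866 * sqrt(10)
a = 0.2156 nm


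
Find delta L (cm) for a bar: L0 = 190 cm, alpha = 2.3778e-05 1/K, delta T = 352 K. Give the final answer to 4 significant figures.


dL = L0 * alpha * dT
dL = 190 * 2.3778e-05 * 352
dL = 1.59 cm


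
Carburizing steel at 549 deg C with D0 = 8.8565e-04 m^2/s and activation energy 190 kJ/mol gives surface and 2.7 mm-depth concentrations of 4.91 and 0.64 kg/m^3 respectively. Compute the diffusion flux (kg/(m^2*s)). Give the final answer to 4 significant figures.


Step 1: D = D0 * exp(-Qd/(R*T))
T = 549 + 273.15 = 822.15 K
D = 8.8565e-04 * exp(-190e3 / (8.314 * 822.15)) = 7.50462e-16 m^2/s
Step 2: J = D * (C1 - C2) / dx
J = 7.50462e-16 * (4.91 - 0.64) / 2.7e-03
J = 1.187e-12 kg/(m^2*s)


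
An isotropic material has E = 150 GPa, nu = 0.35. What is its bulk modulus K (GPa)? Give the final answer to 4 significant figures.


K = E / (3*(1-2*nu))
K = 150 / (3*(1-2*0.35))
K = 166.7 GPa


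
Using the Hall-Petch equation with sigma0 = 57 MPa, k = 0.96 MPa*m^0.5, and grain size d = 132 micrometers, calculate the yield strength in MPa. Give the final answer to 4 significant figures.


sigma_y = sigma0 + k / sqrt(d)
d = 132 um = 1.32e-04 m
sigma_y = 57 + 0.96 / sqrt(1.32e-04)
sigma_y = 140.6 MPa


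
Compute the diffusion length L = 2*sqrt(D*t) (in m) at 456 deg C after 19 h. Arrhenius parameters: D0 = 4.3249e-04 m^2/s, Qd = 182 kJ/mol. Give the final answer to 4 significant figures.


Step 1: D = D0 * exp(-Qd/(R*T))
T = 729.15 K
D = 4.3249e-04 * exp(-182e3 / (8.314 * 729.15)) = 3.95768e-17 m^2/s
Step 2: L = 2*sqrt(D*t)
t = 19 h = 68400 s
L = 2*sqrt(3.95768e-17 * 68400) = 3.291e-06 m


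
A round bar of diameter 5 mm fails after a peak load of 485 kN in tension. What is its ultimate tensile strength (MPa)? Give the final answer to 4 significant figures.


A0 = pi*(d/2)^2 = pi*(5/2)^2 = 19.635 mm^2
UTS = F_max / A0 = 485*1000 / 19.635
UTS = 24700 MPa


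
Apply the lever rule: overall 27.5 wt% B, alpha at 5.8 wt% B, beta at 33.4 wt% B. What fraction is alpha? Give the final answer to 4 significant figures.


f_alpha = (C_beta - C0) / (C_beta - C_alpha)
f_alpha = (33.4 - 27.5) / (33.4 - 5.8)
f_alpha = 0.2138


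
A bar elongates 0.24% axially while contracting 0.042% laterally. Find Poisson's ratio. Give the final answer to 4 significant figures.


nu = -epsilon_lat / epsilon_axial
Lateral strain is contraction (negative), so using magnitudes:
nu = 0.042 / 0.24
nu = 0.175


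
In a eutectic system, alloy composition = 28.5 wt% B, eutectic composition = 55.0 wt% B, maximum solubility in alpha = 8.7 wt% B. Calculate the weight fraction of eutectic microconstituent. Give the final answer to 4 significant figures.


f_primary = (C_e - C0) / (C_e - C_alpha_max)
f_primary = (55.0 - 28.5) / (55.0 - 8.7)
f_primary = 0.572354
f_eutectic = 1 - 0.572354 = 0.4276


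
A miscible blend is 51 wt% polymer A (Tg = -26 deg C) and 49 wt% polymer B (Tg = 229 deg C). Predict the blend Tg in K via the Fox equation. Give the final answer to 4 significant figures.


1/Tg = w1/Tg1 + w2/Tg2 (in Kelvin)
Tg1 = 247.15 K, Tg2 = 502.15 K
1/Tg = 0.51/247.15 + 0.49/502.15
Tg = 329 K


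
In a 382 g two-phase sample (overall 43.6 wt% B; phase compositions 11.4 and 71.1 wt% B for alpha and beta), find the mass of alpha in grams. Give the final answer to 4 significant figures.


f_alpha = (C_beta - C0) / (C_beta - C_alpha)
f_alpha = (71.1 - 43.6) / (71.1 - 11.4) = 0.460637
m_alpha = f_alpha * m_total = 0.460637 * 382 = 176 g


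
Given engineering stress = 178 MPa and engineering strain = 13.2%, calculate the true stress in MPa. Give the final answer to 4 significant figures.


sigma_true = sigma_eng * (1 + epsilon_eng)
sigma_true = 178 * (1 + 0.132)
sigma_true = 201.5 MPa


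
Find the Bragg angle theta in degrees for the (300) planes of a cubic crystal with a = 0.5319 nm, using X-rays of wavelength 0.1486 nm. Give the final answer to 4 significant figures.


d = a / sqrt(h^2+k^2+l^2)
d = 0.5319 / sqrt(9) = 0.1773 nm
lambda = 2*d*sin(theta)  =>  sin(theta) = lambda / (2*d)
sin(theta) = 0.1486 / (2 * 0.1773) = 0.419064
theta = 24.78 deg


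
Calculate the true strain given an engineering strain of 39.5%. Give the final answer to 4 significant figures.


epsilon_true = ln(1 + epsilon_eng)
epsilon_true = ln(1 + 0.395)
epsilon_true = 0.3329


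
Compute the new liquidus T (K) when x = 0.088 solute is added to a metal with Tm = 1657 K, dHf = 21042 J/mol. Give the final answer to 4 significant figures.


dT = R*Tm^2*x / dHf
dT = 8.314 * 1657^2 * 0.088 / 21042
dT = 95.4664 K
T_new = 1657 - 95.4664 = 1562 K


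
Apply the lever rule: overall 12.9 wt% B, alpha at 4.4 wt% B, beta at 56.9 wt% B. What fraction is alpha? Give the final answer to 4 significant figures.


f_alpha = (C_beta - C0) / (C_beta - C_alpha)
f_alpha = (56.9 - 12.9) / (56.9 - 4.4)
f_alpha = 0.8381


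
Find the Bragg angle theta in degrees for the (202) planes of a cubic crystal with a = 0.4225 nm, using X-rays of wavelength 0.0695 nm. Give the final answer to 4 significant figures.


d = a / sqrt(h^2+k^2+l^2)
d = 0.4225 / sqrt(8) = 0.149376 nm
lambda = 2*d*sin(theta)  =>  sin(theta) = lambda / (2*d)
sin(theta) = 0.0695 / (2 * 0.149376) = 0.232634
theta = 13.45 deg


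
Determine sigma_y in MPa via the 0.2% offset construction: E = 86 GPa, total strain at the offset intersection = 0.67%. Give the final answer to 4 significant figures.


Offset strain = 0.002
Elastic strain at yield = total_strain - offset = 6.7e-03 - 0.002 = 4.7e-03
sigma_y = E * elastic_strain = 86000 * 4.7e-03
sigma_y = 404.2 MPa


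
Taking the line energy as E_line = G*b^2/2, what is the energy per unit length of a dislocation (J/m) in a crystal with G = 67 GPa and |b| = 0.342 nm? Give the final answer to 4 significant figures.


E = G*b^2/2
b = 0.342 nm = 3.42e-10 m
G = 67 GPa = 6.7e+10 Pa
E = 0.5 * 6.7e+10 * (3.42e-10)^2
E = 3.918e-09 J/m


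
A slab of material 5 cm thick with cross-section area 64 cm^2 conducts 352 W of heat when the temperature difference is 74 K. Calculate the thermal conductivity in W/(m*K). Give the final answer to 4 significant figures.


k = Q*L / (A*dT)
L = 0.05 m, A = 6.4e-03 m^2
k = 352 * 0.05 / (6.4e-03 * 74)
k = 37.16 W/(m*K)


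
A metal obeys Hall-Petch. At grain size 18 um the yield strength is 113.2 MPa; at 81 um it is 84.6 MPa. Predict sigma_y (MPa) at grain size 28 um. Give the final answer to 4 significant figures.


sigma_y = sigma0 + k / sqrt(d)
1/sqrt(d1) = 1/sqrt(1.8e-05) = 235.702;  1/sqrt(d2) = 111.111
k = (sigma1 - sigma2) / (1/sqrt(d1) - 1/sqrt(d2)) = (113.2 - 84.6) / (235.702 - 111.111) = 0.229551 MPa*m^0.5
sigma0 = sigma1 - k/sqrt(d1) = 113.2 - 0.229551*235.702 = 59.0944 MPa
sigma_y(d3) = 59.0944 + 0.229551 / sqrt(2.8e-05) = 102.5 MPa


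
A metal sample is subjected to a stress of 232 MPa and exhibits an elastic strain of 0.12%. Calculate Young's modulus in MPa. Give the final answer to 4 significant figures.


E = sigma / epsilon
epsilon = 0.12% = 1.2e-03
E = 232 / 1.2e-03
E = 193300 MPa


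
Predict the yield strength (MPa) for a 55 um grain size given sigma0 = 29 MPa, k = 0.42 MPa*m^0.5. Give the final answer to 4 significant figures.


sigma_y = sigma0 + k / sqrt(d)
d = 55 um = 5.5e-05 m
sigma_y = 29 + 0.42 / sqrt(5.5e-05)
sigma_y = 85.63 MPa


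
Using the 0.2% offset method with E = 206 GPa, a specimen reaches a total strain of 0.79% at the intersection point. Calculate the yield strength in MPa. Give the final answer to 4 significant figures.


Offset strain = 0.002
Elastic strain at yield = total_strain - offset = 7.9e-03 - 0.002 = 5.9e-03
sigma_y = E * elastic_strain = 206000 * 5.9e-03
sigma_y = 1215 MPa


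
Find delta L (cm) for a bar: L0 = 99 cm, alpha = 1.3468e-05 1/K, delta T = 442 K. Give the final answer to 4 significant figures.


dL = L0 * alpha * dT
dL = 99 * 1.3468e-05 * 442
dL = 0.5893 cm


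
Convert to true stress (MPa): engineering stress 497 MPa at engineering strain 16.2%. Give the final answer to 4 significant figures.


sigma_true = sigma_eng * (1 + epsilon_eng)
sigma_true = 497 * (1 + 0.162)
sigma_true = 577.5 MPa


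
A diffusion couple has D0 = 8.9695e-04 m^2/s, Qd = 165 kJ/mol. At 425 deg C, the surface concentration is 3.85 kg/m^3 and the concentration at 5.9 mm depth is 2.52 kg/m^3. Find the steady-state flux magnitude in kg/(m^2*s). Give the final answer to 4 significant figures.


Step 1: D = D0 * exp(-Qd/(R*T))
T = 425 + 273.15 = 698.15 K
D = 8.9695e-04 * exp(-165e3 / (8.314 * 698.15)) = 4.04804e-16 m^2/s
Step 2: J = D * (C1 - C2) / dx
J = 4.04804e-16 * (3.85 - 2.52) / 5.9e-03
J = 9.125e-14 kg/(m^2*s)


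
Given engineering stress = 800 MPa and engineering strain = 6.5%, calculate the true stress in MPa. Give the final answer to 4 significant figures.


sigma_true = sigma_eng * (1 + epsilon_eng)
sigma_true = 800 * (1 + 0.065)
sigma_true = 852 MPa


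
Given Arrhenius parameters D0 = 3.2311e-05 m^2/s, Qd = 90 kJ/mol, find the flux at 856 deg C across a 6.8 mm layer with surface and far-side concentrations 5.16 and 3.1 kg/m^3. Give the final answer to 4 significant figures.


Step 1: D = D0 * exp(-Qd/(R*T))
T = 856 + 273.15 = 1129.15 K
D = 3.2311e-05 * exp(-90e3 / (8.314 * 1129.15)) = 2.21711e-09 m^2/s
Step 2: J = D * (C1 - C2) / dx
J = 2.21711e-09 * (5.16 - 3.1) / 6.8e-03
J = 6.717e-07 kg/(m^2*s)


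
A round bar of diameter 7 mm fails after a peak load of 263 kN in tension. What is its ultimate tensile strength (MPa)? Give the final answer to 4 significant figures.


A0 = pi*(d/2)^2 = pi*(7/2)^2 = 38.4845 mm^2
UTS = F_max / A0 = 263*1000 / 38.4845
UTS = 6834 MPa


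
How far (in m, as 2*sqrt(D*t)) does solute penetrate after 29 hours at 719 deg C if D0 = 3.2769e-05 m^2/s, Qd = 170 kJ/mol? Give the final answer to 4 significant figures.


Step 1: D = D0 * exp(-Qd/(R*T))
T = 992.15 K
D = 3.2769e-05 * exp(-170e3 / (8.314 * 992.15)) = 3.67276e-14 m^2/s
Step 2: L = 2*sqrt(D*t)
t = 29 h = 104400 s
L = 2*sqrt(3.67276e-14 * 104400) = 1.238e-04 m


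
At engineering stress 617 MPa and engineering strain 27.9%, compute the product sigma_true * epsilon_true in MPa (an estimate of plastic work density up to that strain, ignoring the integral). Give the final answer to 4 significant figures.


sigma_true = sigma_eng * (1 + epsilon_eng)
sigma_true = 617 * (1 + 0.279) = 789.143 MPa
epsilon_true = ln(1 + epsilon_eng)
epsilon_true = ln(1 + 0.279) = 0.246079
sigma_true * epsilon_true = 789.143 * 0.246079 = 194.2 MPa


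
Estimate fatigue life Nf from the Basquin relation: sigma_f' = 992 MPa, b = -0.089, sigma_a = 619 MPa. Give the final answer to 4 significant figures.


sigma_a = sigma_f' * (2*Nf)^b
2*Nf = (sigma_a / sigma_f')^(1/b)
2*Nf = (619 / 992)^(1/-0.089)
2*Nf = 200.152
Nf = 100.1 cycles


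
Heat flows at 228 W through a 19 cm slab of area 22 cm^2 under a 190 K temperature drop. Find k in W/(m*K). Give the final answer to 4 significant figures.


k = Q*L / (A*dT)
L = 0.19 m, A = 2.2e-03 m^2
k = 228 * 0.19 / (2.2e-03 * 190)
k = 103.6 W/(m*K)


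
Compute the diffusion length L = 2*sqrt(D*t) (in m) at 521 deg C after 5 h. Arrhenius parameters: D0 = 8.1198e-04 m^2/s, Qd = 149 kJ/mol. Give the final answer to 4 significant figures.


Step 1: D = D0 * exp(-Qd/(R*T))
T = 794.15 K
D = 8.1198e-04 * exp(-149e3 / (8.314 * 794.15)) = 1.28477e-13 m^2/s
Step 2: L = 2*sqrt(D*t)
t = 5 h = 18000 s
L = 2*sqrt(1.28477e-13 * 18000) = 9.618e-05 m


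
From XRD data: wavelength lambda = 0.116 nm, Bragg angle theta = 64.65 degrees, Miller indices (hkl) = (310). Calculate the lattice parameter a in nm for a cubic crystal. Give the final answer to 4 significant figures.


d = lambda / (2*sin(theta))
d = 0.116 / (2*sin(64.65 deg))
d = 0.0641799 nm
a = d * sqrt(h^2+k^2+l^2) = 0.0641799 * sqrt(10)
a = 0.203 nm


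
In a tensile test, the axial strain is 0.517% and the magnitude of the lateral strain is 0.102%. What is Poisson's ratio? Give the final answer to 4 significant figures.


nu = -epsilon_lat / epsilon_axial
Lateral strain is contraction (negative), so using magnitudes:
nu = 0.102 / 0.517
nu = 0.1973


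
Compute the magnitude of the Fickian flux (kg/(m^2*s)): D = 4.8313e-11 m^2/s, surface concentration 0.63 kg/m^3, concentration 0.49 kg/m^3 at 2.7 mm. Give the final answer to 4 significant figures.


J = -D * (dC/dx) = D * (C1 - C2) / dx
J = 4.8313e-11 * (0.63 - 0.49) / 2.7e-03
J = 2.505e-09 kg/(m^2*s)


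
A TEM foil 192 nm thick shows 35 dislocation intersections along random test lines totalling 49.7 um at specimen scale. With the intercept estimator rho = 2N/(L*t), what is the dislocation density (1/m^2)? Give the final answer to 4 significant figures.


rho = 2N / (L * t)
L = 49.7 um = 4.97e-05 m, t = 192 nm = 1.92e-07 m
rho = 2 * 35 / (4.97e-05 * 1.92e-07)
rho = 7.336e+12 1/m^2


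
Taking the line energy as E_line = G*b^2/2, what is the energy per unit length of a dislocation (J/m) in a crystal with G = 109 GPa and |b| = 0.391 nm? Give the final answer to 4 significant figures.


E = G*b^2/2
b = 0.391 nm = 3.91e-10 m
G = 109 GPa = 1.09e+11 Pa
E = 0.5 * 1.09e+11 * (3.91e-10)^2
E = 8.332e-09 J/m


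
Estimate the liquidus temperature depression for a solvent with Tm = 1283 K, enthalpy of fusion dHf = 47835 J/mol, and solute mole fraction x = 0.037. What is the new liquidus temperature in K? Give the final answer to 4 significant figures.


dT = R*Tm^2*x / dHf
dT = 8.314 * 1283^2 * 0.037 / 47835
dT = 10.5857 K
T_new = 1283 - 10.5857 = 1272 K


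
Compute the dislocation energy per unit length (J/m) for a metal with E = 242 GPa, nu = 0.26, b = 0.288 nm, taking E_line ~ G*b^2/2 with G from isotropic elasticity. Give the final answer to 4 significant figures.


Step 1: G = E / (2*(1+nu))
G = 242 / (2*(1+0.26)) = 96.0317 GPa = 9.60317e+10 Pa
Step 2: E_line = G*b^2/2
b = 0.288 nm = 2.88e-10 m
E_line = 0.5 * 9.60317e+10 * (2.88e-10)^2 = 3.983e-09 J/m


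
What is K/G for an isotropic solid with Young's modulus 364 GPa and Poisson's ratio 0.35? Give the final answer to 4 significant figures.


G = E / (2*(1+nu))
G = 364 / (2*(1+0.35)) = 134.815 GPa
K = E / (3*(1-2*nu))
K = 364 / (3*(1-2*0.35)) = 404.444 GPa
K/G = 404.444 / 134.815 = 3


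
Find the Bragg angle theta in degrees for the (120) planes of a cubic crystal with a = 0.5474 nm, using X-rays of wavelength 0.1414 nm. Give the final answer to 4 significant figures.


d = a / sqrt(h^2+k^2+l^2)
d = 0.5474 / sqrt(5) = 0.244805 nm
lambda = 2*d*sin(theta)  =>  sin(theta) = lambda / (2*d)
sin(theta) = 0.1414 / (2 * 0.244805) = 0.288802
theta = 16.79 deg


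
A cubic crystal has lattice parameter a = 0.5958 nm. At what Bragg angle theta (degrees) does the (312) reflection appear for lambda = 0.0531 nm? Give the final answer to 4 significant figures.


d = a / sqrt(h^2+k^2+l^2)
d = 0.5958 / sqrt(14) = 0.159234 nm
lambda = 2*d*sin(theta)  =>  sin(theta) = lambda / (2*d)
sin(theta) = 0.0531 / (2 * 0.159234) = 0.166735
theta = 9.598 deg


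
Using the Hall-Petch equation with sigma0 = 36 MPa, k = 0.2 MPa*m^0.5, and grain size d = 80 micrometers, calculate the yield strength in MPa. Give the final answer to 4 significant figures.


sigma_y = sigma0 + k / sqrt(d)
d = 80 um = 8e-05 m
sigma_y = 36 + 0.2 / sqrt(8e-05)
sigma_y = 58.36 MPa


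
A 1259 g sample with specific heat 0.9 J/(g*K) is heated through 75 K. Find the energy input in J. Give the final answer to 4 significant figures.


Q = m * cp * dT
Q = 1259 * 0.9 * 75
Q = 84980 J


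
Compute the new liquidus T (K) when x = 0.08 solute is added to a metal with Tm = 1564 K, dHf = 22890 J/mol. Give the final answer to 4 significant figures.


dT = R*Tm^2*x / dHf
dT = 8.314 * 1564^2 * 0.08 / 22890
dT = 71.0768 K
T_new = 1564 - 71.0768 = 1493 K


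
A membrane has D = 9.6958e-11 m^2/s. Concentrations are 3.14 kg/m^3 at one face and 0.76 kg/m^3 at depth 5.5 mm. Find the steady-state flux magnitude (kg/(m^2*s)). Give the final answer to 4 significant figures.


J = -D * (dC/dx) = D * (C1 - C2) / dx
J = 9.6958e-11 * (3.14 - 0.76) / 5.5e-03
J = 4.196e-08 kg/(m^2*s)


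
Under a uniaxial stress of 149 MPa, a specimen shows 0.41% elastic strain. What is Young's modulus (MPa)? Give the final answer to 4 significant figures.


E = sigma / epsilon
epsilon = 0.41% = 4.1e-03
E = 149 / 4.1e-03
E = 36340 MPa


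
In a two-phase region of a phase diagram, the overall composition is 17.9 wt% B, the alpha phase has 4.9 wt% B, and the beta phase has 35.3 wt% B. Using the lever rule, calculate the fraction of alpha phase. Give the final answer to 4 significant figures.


f_alpha = (C_beta - C0) / (C_beta - C_alpha)
f_alpha = (35.3 - 17.9) / (35.3 - 4.9)
f_alpha = 0.5724


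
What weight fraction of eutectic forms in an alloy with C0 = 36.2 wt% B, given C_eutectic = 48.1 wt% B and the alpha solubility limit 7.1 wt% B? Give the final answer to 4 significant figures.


f_primary = (C_e - C0) / (C_e - C_alpha_max)
f_primary = (48.1 - 36.2) / (48.1 - 7.1)
f_primary = 0.290244
f_eutectic = 1 - 0.290244 = 0.7098


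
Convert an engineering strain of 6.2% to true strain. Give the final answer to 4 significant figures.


epsilon_true = ln(1 + epsilon_eng)
epsilon_true = ln(1 + 0.062)
epsilon_true = 0.06015


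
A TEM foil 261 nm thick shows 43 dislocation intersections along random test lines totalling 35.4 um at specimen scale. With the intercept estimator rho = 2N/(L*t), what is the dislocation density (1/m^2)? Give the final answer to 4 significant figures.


rho = 2N / (L * t)
L = 35.4 um = 3.54e-05 m, t = 261 nm = 2.61e-07 m
rho = 2 * 43 / (3.54e-05 * 2.61e-07)
rho = 9.308e+12 1/m^2


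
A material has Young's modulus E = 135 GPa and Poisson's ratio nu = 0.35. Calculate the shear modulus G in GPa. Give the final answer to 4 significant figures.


G = E / (2*(1+nu))
G = 135 / (2*(1+0.35))
G = 50 GPa


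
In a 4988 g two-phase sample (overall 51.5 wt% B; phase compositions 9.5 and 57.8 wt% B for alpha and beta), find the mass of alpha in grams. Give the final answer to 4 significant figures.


f_alpha = (C_beta - C0) / (C_beta - C_alpha)
f_alpha = (57.8 - 51.5) / (57.8 - 9.5) = 0.130435
m_alpha = f_alpha * m_total = 0.130435 * 4988 = 650.6 g


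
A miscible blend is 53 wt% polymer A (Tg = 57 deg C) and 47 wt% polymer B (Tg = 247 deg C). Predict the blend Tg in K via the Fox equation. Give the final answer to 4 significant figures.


1/Tg = w1/Tg1 + w2/Tg2 (in Kelvin)
Tg1 = 330.15 K, Tg2 = 520.15 K
1/Tg = 0.53/330.15 + 0.47/520.15
Tg = 398.6 K


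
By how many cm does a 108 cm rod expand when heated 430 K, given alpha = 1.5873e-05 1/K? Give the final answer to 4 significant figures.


dL = L0 * alpha * dT
dL = 108 * 1.5873e-05 * 430
dL = 0.7371 cm


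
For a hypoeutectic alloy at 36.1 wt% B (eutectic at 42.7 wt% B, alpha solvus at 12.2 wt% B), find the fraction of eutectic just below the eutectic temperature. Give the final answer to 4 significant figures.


f_primary = (C_e - C0) / (C_e - C_alpha_max)
f_primary = (42.7 - 36.1) / (42.7 - 12.2)
f_primary = 0.216393
f_eutectic = 1 - 0.216393 = 0.7836


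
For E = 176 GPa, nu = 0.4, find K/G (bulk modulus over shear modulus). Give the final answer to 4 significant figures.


G = E / (2*(1+nu))
G = 176 / (2*(1+0.4)) = 62.8571 GPa
K = E / (3*(1-2*nu))
K = 176 / (3*(1-2*0.4)) = 293.333 GPa
K/G = 293.333 / 62.8571 = 4.667


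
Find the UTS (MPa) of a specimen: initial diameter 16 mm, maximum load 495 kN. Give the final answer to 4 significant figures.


A0 = pi*(d/2)^2 = pi*(16/2)^2 = 201.062 mm^2
UTS = F_max / A0 = 495*1000 / 201.062
UTS = 2462 MPa


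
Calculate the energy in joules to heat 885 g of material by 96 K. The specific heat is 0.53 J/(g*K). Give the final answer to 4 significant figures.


Q = m * cp * dT
Q = 885 * 0.53 * 96
Q = 45030 J


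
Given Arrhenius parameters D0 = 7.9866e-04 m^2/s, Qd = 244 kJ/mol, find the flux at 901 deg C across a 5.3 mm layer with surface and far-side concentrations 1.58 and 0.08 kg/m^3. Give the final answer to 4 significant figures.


Step 1: D = D0 * exp(-Qd/(R*T))
T = 901 + 273.15 = 1174.15 K
D = 7.9866e-04 * exp(-244e3 / (8.314 * 1174.15)) = 1.11454e-14 m^2/s
Step 2: J = D * (C1 - C2) / dx
J = 1.11454e-14 * (1.58 - 0.08) / 5.3e-03
J = 3.154e-12 kg/(m^2*s)


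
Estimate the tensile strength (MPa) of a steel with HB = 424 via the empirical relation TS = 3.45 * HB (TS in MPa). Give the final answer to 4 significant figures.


TS (MPa) = 3.45 * HB
TS = 3.45 * 424
TS = 1463 MPa


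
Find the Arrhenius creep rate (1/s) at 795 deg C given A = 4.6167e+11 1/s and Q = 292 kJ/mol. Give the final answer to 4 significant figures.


rate = A * exp(-Q / (R*T))
T = 795 + 273.15 = 1068.15 K
rate = 4.6167e+11 * exp(-292e3 / (8.314 * 1068.15))
rate = 2.423e-03 1/s


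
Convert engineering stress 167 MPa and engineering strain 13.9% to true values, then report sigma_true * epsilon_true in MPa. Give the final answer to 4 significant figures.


sigma_true = sigma_eng * (1 + epsilon_eng)
sigma_true = 167 * (1 + 0.139) = 190.213 MPa
epsilon_true = ln(1 + epsilon_eng)
epsilon_true = ln(1 + 0.139) = 0.130151
sigma_true * epsilon_true = 190.213 * 0.130151 = 24.76 MPa


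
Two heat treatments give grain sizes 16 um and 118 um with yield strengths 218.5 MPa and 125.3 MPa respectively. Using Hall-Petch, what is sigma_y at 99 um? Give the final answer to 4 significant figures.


sigma_y = sigma0 + k / sqrt(d)
1/sqrt(d1) = 1/sqrt(1.6e-05) = 250;  1/sqrt(d2) = 92.0575
k = (sigma1 - sigma2) / (1/sqrt(d1) - 1/sqrt(d2)) = (218.5 - 125.3) / (250 - 92.0575) = 0.590088 MPa*m^0.5
sigma0 = sigma1 - k/sqrt(d1) = 218.5 - 0.590088*250 = 70.978 MPa
sigma_y(d3) = 70.978 + 0.590088 / sqrt(9.9e-05) = 130.3 MPa


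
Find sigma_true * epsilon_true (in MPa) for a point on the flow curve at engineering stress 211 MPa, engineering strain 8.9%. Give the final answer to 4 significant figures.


sigma_true = sigma_eng * (1 + epsilon_eng)
sigma_true = 211 * (1 + 0.089) = 229.779 MPa
epsilon_true = ln(1 + epsilon_eng)
epsilon_true = ln(1 + 0.089) = 0.0852598
sigma_true * epsilon_true = 229.779 * 0.0852598 = 19.59 MPa


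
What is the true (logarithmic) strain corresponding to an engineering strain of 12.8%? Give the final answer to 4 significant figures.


epsilon_true = ln(1 + epsilon_eng)
epsilon_true = ln(1 + 0.128)
epsilon_true = 0.1204


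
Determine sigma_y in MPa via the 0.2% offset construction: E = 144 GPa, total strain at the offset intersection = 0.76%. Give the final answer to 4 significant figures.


Offset strain = 0.002
Elastic strain at yield = total_strain - offset = 7.6e-03 - 0.002 = 5.6e-03
sigma_y = E * elastic_strain = 144000 * 5.6e-03
sigma_y = 806.4 MPa


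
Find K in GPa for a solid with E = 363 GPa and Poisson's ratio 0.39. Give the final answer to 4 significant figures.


K = E / (3*(1-2*nu))
K = 363 / (3*(1-2*0.39))
K = 550 GPa


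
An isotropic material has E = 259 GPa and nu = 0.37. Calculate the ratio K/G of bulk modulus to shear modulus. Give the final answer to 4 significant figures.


G = E / (2*(1+nu))
G = 259 / (2*(1+0.37)) = 94.5255 GPa
K = E / (3*(1-2*nu))
K = 259 / (3*(1-2*0.37)) = 332.051 GPa
K/G = 332.051 / 94.5255 = 3.513


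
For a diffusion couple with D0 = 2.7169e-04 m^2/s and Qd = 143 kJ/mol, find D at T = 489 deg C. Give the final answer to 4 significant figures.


D = D0 * exp(-Qd / (R*T))
T = 762.15 K
D = 2.7169e-04 * exp(-143e3 / (8.314 * 762.15))
D = 4.296e-14 m^2/s


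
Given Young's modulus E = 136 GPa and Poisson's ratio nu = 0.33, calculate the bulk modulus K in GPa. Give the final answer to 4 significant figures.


K = E / (3*(1-2*nu))
K = 136 / (3*(1-2*0.33))
K = 133.3 GPa


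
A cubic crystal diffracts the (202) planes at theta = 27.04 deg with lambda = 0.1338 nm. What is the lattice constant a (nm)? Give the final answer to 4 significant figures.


d = lambda / (2*sin(theta))
d = 0.1338 / (2*sin(27.04 deg))
d = 0.147158 nm
a = d * sqrt(h^2+k^2+l^2) = 0.147158 * sqrt(8)
a = 0.4162 nm


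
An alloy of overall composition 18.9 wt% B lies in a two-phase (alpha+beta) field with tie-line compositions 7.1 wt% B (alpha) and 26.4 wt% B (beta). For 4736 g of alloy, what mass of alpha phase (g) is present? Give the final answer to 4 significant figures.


f_alpha = (C_beta - C0) / (C_beta - C_alpha)
f_alpha = (26.4 - 18.9) / (26.4 - 7.1) = 0.388601
m_alpha = f_alpha * m_total = 0.388601 * 4736 = 1840 g


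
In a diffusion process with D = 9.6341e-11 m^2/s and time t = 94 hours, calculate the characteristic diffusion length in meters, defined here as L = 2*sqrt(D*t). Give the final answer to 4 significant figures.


t = 94 hr = 338400 s
Diffusion length = 2*sqrt(D*t)
= 2*sqrt(9.6341e-11 * 338400)
= 0.01142 m


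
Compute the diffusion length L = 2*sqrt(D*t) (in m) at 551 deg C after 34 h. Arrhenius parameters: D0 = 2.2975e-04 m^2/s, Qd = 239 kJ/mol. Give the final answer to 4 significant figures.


Step 1: D = D0 * exp(-Qd/(R*T))
T = 824.15 K
D = 2.2975e-04 * exp(-239e3 / (8.314 * 824.15)) = 1.63262e-19 m^2/s
Step 2: L = 2*sqrt(D*t)
t = 34 h = 122400 s
L = 2*sqrt(1.63262e-19 * 122400) = 2.827e-07 m


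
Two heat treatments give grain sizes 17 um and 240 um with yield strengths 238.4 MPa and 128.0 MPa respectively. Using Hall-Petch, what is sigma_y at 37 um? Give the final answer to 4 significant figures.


sigma_y = sigma0 + k / sqrt(d)
1/sqrt(d1) = 1/sqrt(1.7e-05) = 242.536;  1/sqrt(d2) = 64.5497
k = (sigma1 - sigma2) / (1/sqrt(d1) - 1/sqrt(d2)) = (238.4 - 128.0) / (242.536 - 64.5497) = 0.620274 MPa*m^0.5
sigma0 = sigma1 - k/sqrt(d1) = 238.4 - 0.620274*242.536 = 87.9615 MPa
sigma_y(d3) = 87.9615 + 0.620274 / sqrt(3.7e-05) = 189.9 MPa


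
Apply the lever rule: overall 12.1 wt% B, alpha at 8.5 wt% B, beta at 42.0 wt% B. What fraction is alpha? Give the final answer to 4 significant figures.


f_alpha = (C_beta - C0) / (C_beta - C_alpha)
f_alpha = (42.0 - 12.1) / (42.0 - 8.5)
f_alpha = 0.8925


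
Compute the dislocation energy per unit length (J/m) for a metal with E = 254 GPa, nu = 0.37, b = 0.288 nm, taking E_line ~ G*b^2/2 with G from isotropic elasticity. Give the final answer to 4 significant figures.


Step 1: G = E / (2*(1+nu))
G = 254 / (2*(1+0.37)) = 92.7007 GPa = 9.27007e+10 Pa
Step 2: E_line = G*b^2/2
b = 0.288 nm = 2.88e-10 m
E_line = 0.5 * 9.27007e+10 * (2.88e-10)^2 = 3.844e-09 J/m


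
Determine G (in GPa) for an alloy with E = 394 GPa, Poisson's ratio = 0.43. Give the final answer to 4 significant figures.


G = E / (2*(1+nu))
G = 394 / (2*(1+0.43))
G = 137.8 GPa


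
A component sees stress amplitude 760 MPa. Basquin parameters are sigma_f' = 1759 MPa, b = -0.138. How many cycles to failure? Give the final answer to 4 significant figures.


sigma_a = sigma_f' * (2*Nf)^b
2*Nf = (sigma_a / sigma_f')^(1/b)
2*Nf = (760 / 1759)^(1/-0.138)
2*Nf = 437.48
Nf = 218.7 cycles


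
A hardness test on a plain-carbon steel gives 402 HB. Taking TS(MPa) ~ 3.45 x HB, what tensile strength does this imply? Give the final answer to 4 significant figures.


TS (MPa) = 3.45 * HB
TS = 3.45 * 402
TS = 1387 MPa


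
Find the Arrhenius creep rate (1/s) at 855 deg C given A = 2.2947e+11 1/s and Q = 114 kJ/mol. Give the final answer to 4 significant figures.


rate = A * exp(-Q / (R*T))
T = 855 + 273.15 = 1128.15 K
rate = 2.2947e+11 * exp(-114e3 / (8.314 * 1128.15))
rate = 1.208e+06 1/s


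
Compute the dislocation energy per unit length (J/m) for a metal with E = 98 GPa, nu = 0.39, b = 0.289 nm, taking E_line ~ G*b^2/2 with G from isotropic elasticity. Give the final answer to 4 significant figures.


Step 1: G = E / (2*(1+nu))
G = 98 / (2*(1+0.39)) = 35.2518 GPa = 3.52518e+10 Pa
Step 2: E_line = G*b^2/2
b = 0.289 nm = 2.89e-10 m
E_line = 0.5 * 3.52518e+10 * (2.89e-10)^2 = 1.472e-09 J/m


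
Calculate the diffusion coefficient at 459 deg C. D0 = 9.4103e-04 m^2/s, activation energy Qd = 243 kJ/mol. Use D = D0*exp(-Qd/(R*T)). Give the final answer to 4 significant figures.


D = D0 * exp(-Qd / (R*T))
T = 732.15 K
D = 9.4103e-04 * exp(-243e3 / (8.314 * 732.15))
D = 4.329e-21 m^2/s


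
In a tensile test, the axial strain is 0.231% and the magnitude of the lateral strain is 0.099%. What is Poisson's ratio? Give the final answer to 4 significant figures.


nu = -epsilon_lat / epsilon_axial
Lateral strain is contraction (negative), so using magnitudes:
nu = 0.099 / 0.231
nu = 0.4286
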